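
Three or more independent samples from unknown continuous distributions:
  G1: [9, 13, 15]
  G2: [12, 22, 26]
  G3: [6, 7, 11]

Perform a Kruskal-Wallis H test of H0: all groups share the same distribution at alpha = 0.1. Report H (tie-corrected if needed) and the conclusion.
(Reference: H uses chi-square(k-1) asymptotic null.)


Step 1: Combine all N = 9 observations and assign midranks.
sorted (value, group, rank): (6,G3,1), (7,G3,2), (9,G1,3), (11,G3,4), (12,G2,5), (13,G1,6), (15,G1,7), (22,G2,8), (26,G2,9)
Step 2: Sum ranks within each group.
R_1 = 16 (n_1 = 3)
R_2 = 22 (n_2 = 3)
R_3 = 7 (n_3 = 3)
Step 3: H = 12/(N(N+1)) * sum(R_i^2/n_i) - 3(N+1)
     = 12/(9*10) * (16^2/3 + 22^2/3 + 7^2/3) - 3*10
     = 0.133333 * 263 - 30
     = 5.066667.
Step 4: No ties, so H is used without correction.
Step 5: Under H0, H ~ chi^2(2); p-value = 0.079394.
Step 6: alpha = 0.1. reject H0.

H = 5.0667, df = 2, p = 0.079394, reject H0.


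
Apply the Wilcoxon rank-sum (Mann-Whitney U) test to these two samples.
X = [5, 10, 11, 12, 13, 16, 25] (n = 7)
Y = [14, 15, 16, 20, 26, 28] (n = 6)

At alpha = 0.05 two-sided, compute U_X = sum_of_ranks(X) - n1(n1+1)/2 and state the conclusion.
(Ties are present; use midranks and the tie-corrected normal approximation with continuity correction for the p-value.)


Step 1: Combine and sort all 13 observations; assign midranks.
sorted (value, group): (5,X), (10,X), (11,X), (12,X), (13,X), (14,Y), (15,Y), (16,X), (16,Y), (20,Y), (25,X), (26,Y), (28,Y)
ranks: 5->1, 10->2, 11->3, 12->4, 13->5, 14->6, 15->7, 16->8.5, 16->8.5, 20->10, 25->11, 26->12, 28->13
Step 2: Rank sum for X: R1 = 1 + 2 + 3 + 4 + 5 + 8.5 + 11 = 34.5.
Step 3: U_X = R1 - n1(n1+1)/2 = 34.5 - 7*8/2 = 34.5 - 28 = 6.5.
       U_Y = n1*n2 - U_X = 42 - 6.5 = 35.5.
Step 4: Ties are present, so use the tie-corrected normal approximation (with continuity correction) for the p-value.
Step 5: p-value = 0.045204; compare to alpha = 0.05. reject H0.

U_X = 6.5, p = 0.045204, reject H0 at alpha = 0.05.


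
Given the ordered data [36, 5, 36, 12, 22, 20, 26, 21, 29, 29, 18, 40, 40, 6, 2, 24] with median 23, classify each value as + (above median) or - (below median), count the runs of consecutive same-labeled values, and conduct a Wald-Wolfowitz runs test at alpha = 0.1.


Step 1: Compute median = 23; label A = above, B = below.
Labels in order: ABABBBABAABAABBA  (n_A = 8, n_B = 8)
Step 2: Count runs R = 11.
Step 3: Under H0 (random ordering), E[R] = 2*n_A*n_B/(n_A+n_B) + 1 = 2*8*8/16 + 1 = 9.0000.
        Var[R] = 2*n_A*n_B*(2*n_A*n_B - n_A - n_B) / ((n_A+n_B)^2 * (n_A+n_B-1)) = 14336/3840 = 3.7333.
        SD[R] = 1.9322.
Step 4: Continuity-corrected z = (R - 0.5 - E[R]) / SD[R] = (11 - 0.5 - 9.0000) / 1.9322 = 0.7763.
Step 5: Two-sided p-value via normal approximation = 2*(1 - Phi(|z|)) = 0.437558.
Step 6: alpha = 0.1. fail to reject H0.

R = 11, z = 0.7763, p = 0.437558, fail to reject H0.


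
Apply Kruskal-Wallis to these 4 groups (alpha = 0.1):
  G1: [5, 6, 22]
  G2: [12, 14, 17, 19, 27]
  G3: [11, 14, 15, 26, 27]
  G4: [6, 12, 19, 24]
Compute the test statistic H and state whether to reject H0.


Step 1: Combine all N = 17 observations and assign midranks.
sorted (value, group, rank): (5,G1,1), (6,G1,2.5), (6,G4,2.5), (11,G3,4), (12,G2,5.5), (12,G4,5.5), (14,G2,7.5), (14,G3,7.5), (15,G3,9), (17,G2,10), (19,G2,11.5), (19,G4,11.5), (22,G1,13), (24,G4,14), (26,G3,15), (27,G2,16.5), (27,G3,16.5)
Step 2: Sum ranks within each group.
R_1 = 16.5 (n_1 = 3)
R_2 = 51 (n_2 = 5)
R_3 = 52 (n_3 = 5)
R_4 = 33.5 (n_4 = 4)
Step 3: H = 12/(N(N+1)) * sum(R_i^2/n_i) - 3(N+1)
     = 12/(17*18) * (16.5^2/3 + 51^2/5 + 52^2/5 + 33.5^2/4) - 3*18
     = 0.039216 * 1432.31 - 54
     = 2.169118.
Step 4: Ties present; correction factor C = 1 - 30/(17^3 - 17) = 0.993873. Corrected H = 2.169118 / 0.993873 = 2.182491.
Step 5: Under H0, H ~ chi^2(3); p-value = 0.535405.
Step 6: alpha = 0.1. fail to reject H0.

H = 2.1825, df = 3, p = 0.535405, fail to reject H0.


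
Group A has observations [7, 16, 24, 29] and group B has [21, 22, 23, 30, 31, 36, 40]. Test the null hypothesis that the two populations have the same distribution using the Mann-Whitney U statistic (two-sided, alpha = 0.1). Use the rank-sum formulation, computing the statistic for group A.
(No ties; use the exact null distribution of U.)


Step 1: Combine and sort all 11 observations; assign midranks.
sorted (value, group): (7,X), (16,X), (21,Y), (22,Y), (23,Y), (24,X), (29,X), (30,Y), (31,Y), (36,Y), (40,Y)
ranks: 7->1, 16->2, 21->3, 22->4, 23->5, 24->6, 29->7, 30->8, 31->9, 36->10, 40->11
Step 2: Rank sum for X: R1 = 1 + 2 + 6 + 7 = 16.
Step 3: U_X = R1 - n1(n1+1)/2 = 16 - 4*5/2 = 16 - 10 = 6.
       U_Y = n1*n2 - U_X = 28 - 6 = 22.
Step 4: No ties, so the exact null distribution of U (based on enumerating the C(11,4) = 330 equally likely rank assignments) gives the two-sided p-value.
Step 5: p-value = 0.163636; compare to alpha = 0.1. fail to reject H0.

U_X = 6, p = 0.163636, fail to reject H0 at alpha = 0.1.


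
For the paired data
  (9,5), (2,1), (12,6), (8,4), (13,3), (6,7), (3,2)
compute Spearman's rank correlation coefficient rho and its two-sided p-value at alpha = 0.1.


Step 1: Rank x and y separately (midranks; no ties here).
rank(x): 9->5, 2->1, 12->6, 8->4, 13->7, 6->3, 3->2
rank(y): 5->5, 1->1, 6->6, 4->4, 3->3, 7->7, 2->2
Step 2: d_i = R_x(i) - R_y(i); compute d_i^2.
  (5-5)^2=0, (1-1)^2=0, (6-6)^2=0, (4-4)^2=0, (7-3)^2=16, (3-7)^2=16, (2-2)^2=0
sum(d^2) = 32.
Step 3: rho = 1 - 6*32 / (7*(7^2 - 1)) = 1 - 192/336 = 0.428571.
Step 4: Under H0, t = rho * sqrt((n-2)/(1-rho^2)) = 1.0607 ~ t(5).
Step 5: Two-sided p-value from the t-distribution with 5 df = 0.337368.
Step 6: alpha = 0.1. fail to reject H0.

rho = 0.4286, p = 0.337368, fail to reject H0 at alpha = 0.1.


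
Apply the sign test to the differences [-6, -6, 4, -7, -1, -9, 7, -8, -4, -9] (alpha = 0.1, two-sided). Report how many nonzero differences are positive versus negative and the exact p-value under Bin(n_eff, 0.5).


Step 1: Discard zero differences. Original n = 10; n_eff = number of nonzero differences = 10.
Nonzero differences (with sign): -6, -6, +4, -7, -1, -9, +7, -8, -4, -9
Step 2: Count signs: positive = 2, negative = 8.
Step 3: Under H0: P(positive) = 0.5, so the number of positives S ~ Bin(10, 0.5).
Step 4: Two-sided exact p-value = sum of Bin(10,0.5) probabilities at or below the observed probability = 0.109375.
Step 5: alpha = 0.1. fail to reject H0.

n_eff = 10, pos = 2, neg = 8, p = 0.109375, fail to reject H0.


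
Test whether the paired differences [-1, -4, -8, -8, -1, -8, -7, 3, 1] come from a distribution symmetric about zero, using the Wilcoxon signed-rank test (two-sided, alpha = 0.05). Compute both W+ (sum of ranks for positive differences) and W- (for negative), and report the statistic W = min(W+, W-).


Step 1: Drop any zero differences (none here) and take |d_i|.
|d| = [1, 4, 8, 8, 1, 8, 7, 3, 1]
Step 2: Midrank |d_i| (ties get averaged ranks).
ranks: |1|->2, |4|->5, |8|->8, |8|->8, |1|->2, |8|->8, |7|->6, |3|->4, |1|->2
Step 3: Attach original signs; sum ranks with positive sign and with negative sign.
W+ = 4 + 2 = 6
W- = 2 + 5 + 8 + 8 + 2 + 8 + 6 = 39
(Check: W+ + W- = 45 should equal n(n+1)/2 = 45.)
Step 4: Test statistic W = min(W+, W-) = 6.
Step 5: Ties in |d|, so use the tie-corrected normal approximation.
        E[W] = n(n+1)/4 = 9*10/4 = 22.5.
        Tie groups: |d|=1 (t=3), |d|=8 (t=3); sum(t^3 - t) = 48.
        Var[W] = n(n+1)(2n+1)/24 - sum(t^3-t)/48 = 1710/24 - 48/48 = 70.25.
        z = (W - E[W]) / sqrt(Var[W]) = (6 - 22.5) / 8.3815 = -1.9686.
        Two-sided p = 2*Phi(z) = 0.048997.
Step 6: alpha = 0.05. reject H0.

W+ = 6, W- = 39, W = min = 6, p = 0.048997, reject H0.


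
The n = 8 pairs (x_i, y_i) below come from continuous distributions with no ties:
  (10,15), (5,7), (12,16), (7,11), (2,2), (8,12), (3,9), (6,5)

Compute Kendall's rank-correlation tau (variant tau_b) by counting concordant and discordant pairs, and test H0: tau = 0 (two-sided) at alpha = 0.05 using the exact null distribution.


Step 1: Enumerate the 28 unordered pairs (i,j) with i<j and classify each by sign(x_j-x_i) * sign(y_j-y_i).
  (1,2):dx=-5,dy=-8->C; (1,3):dx=+2,dy=+1->C; (1,4):dx=-3,dy=-4->C; (1,5):dx=-8,dy=-13->C
  (1,6):dx=-2,dy=-3->C; (1,7):dx=-7,dy=-6->C; (1,8):dx=-4,dy=-10->C; (2,3):dx=+7,dy=+9->C
  (2,4):dx=+2,dy=+4->C; (2,5):dx=-3,dy=-5->C; (2,6):dx=+3,dy=+5->C; (2,7):dx=-2,dy=+2->D
  (2,8):dx=+1,dy=-2->D; (3,4):dx=-5,dy=-5->C; (3,5):dx=-10,dy=-14->C; (3,6):dx=-4,dy=-4->C
  (3,7):dx=-9,dy=-7->C; (3,8):dx=-6,dy=-11->C; (4,5):dx=-5,dy=-9->C; (4,6):dx=+1,dy=+1->C
  (4,7):dx=-4,dy=-2->C; (4,8):dx=-1,dy=-6->C; (5,6):dx=+6,dy=+10->C; (5,7):dx=+1,dy=+7->C
  (5,8):dx=+4,dy=+3->C; (6,7):dx=-5,dy=-3->C; (6,8):dx=-2,dy=-7->C; (7,8):dx=+3,dy=-4->D
Step 2: C = 25, D = 3, total pairs = 28.
Step 3: tau = (C - D)/(n(n-1)/2) = (25 - 3)/28 = 0.785714.
Step 4: Exact two-sided p-value (enumerate n! = 40320 permutations of y under H0): p = 0.005506.
Step 5: alpha = 0.05. reject H0.

tau_b = 0.7857 (C=25, D=3), p = 0.005506, reject H0.


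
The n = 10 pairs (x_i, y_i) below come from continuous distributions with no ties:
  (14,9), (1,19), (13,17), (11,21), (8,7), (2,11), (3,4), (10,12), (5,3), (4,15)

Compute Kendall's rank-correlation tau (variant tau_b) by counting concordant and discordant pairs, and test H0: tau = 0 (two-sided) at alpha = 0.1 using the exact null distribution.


Step 1: Enumerate the 45 unordered pairs (i,j) with i<j and classify each by sign(x_j-x_i) * sign(y_j-y_i).
  (1,2):dx=-13,dy=+10->D; (1,3):dx=-1,dy=+8->D; (1,4):dx=-3,dy=+12->D; (1,5):dx=-6,dy=-2->C
  (1,6):dx=-12,dy=+2->D; (1,7):dx=-11,dy=-5->C; (1,8):dx=-4,dy=+3->D; (1,9):dx=-9,dy=-6->C
  (1,10):dx=-10,dy=+6->D; (2,3):dx=+12,dy=-2->D; (2,4):dx=+10,dy=+2->C; (2,5):dx=+7,dy=-12->D
  (2,6):dx=+1,dy=-8->D; (2,7):dx=+2,dy=-15->D; (2,8):dx=+9,dy=-7->D; (2,9):dx=+4,dy=-16->D
  (2,10):dx=+3,dy=-4->D; (3,4):dx=-2,dy=+4->D; (3,5):dx=-5,dy=-10->C; (3,6):dx=-11,dy=-6->C
  (3,7):dx=-10,dy=-13->C; (3,8):dx=-3,dy=-5->C; (3,9):dx=-8,dy=-14->C; (3,10):dx=-9,dy=-2->C
  (4,5):dx=-3,dy=-14->C; (4,6):dx=-9,dy=-10->C; (4,7):dx=-8,dy=-17->C; (4,8):dx=-1,dy=-9->C
  (4,9):dx=-6,dy=-18->C; (4,10):dx=-7,dy=-6->C; (5,6):dx=-6,dy=+4->D; (5,7):dx=-5,dy=-3->C
  (5,8):dx=+2,dy=+5->C; (5,9):dx=-3,dy=-4->C; (5,10):dx=-4,dy=+8->D; (6,7):dx=+1,dy=-7->D
  (6,8):dx=+8,dy=+1->C; (6,9):dx=+3,dy=-8->D; (6,10):dx=+2,dy=+4->C; (7,8):dx=+7,dy=+8->C
  (7,9):dx=+2,dy=-1->D; (7,10):dx=+1,dy=+11->C; (8,9):dx=-5,dy=-9->C; (8,10):dx=-6,dy=+3->D
  (9,10):dx=-1,dy=+12->D
Step 2: C = 24, D = 21, total pairs = 45.
Step 3: tau = (C - D)/(n(n-1)/2) = (24 - 21)/45 = 0.066667.
Step 4: Exact two-sided p-value (enumerate n! = 3628800 permutations of y under H0): p = 0.861801.
Step 5: alpha = 0.1. fail to reject H0.

tau_b = 0.0667 (C=24, D=21), p = 0.861801, fail to reject H0.


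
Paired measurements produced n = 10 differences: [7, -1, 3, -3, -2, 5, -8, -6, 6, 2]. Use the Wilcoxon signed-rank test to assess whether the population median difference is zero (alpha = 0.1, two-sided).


Step 1: Drop any zero differences (none here) and take |d_i|.
|d| = [7, 1, 3, 3, 2, 5, 8, 6, 6, 2]
Step 2: Midrank |d_i| (ties get averaged ranks).
ranks: |7|->9, |1|->1, |3|->4.5, |3|->4.5, |2|->2.5, |5|->6, |8|->10, |6|->7.5, |6|->7.5, |2|->2.5
Step 3: Attach original signs; sum ranks with positive sign and with negative sign.
W+ = 9 + 4.5 + 6 + 7.5 + 2.5 = 29.5
W- = 1 + 4.5 + 2.5 + 10 + 7.5 = 25.5
(Check: W+ + W- = 55 should equal n(n+1)/2 = 55.)
Step 4: Test statistic W = min(W+, W-) = 25.5.
Step 5: Ties in |d|, so use the tie-corrected normal approximation.
        E[W] = n(n+1)/4 = 10*11/4 = 27.5.
        Tie groups: |d|=2 (t=2), |d|=3 (t=2), |d|=6 (t=2); sum(t^3 - t) = 18.
        Var[W] = n(n+1)(2n+1)/24 - sum(t^3-t)/48 = 2310/24 - 18/48 = 95.875.
        z = (W - E[W]) / sqrt(Var[W]) = (25.5 - 27.5) / 9.7916 = -0.2043.
        Two-sided p = 2*Phi(z) = 0.838153.
Step 6: alpha = 0.1. fail to reject H0.

W+ = 29.5, W- = 25.5, W = min = 25.5, p = 0.838153, fail to reject H0.


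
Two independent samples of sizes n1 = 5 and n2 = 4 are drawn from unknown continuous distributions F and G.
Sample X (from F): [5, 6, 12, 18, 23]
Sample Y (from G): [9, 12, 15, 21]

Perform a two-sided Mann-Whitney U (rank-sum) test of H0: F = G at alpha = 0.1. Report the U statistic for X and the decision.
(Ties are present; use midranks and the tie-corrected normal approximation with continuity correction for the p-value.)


Step 1: Combine and sort all 9 observations; assign midranks.
sorted (value, group): (5,X), (6,X), (9,Y), (12,X), (12,Y), (15,Y), (18,X), (21,Y), (23,X)
ranks: 5->1, 6->2, 9->3, 12->4.5, 12->4.5, 15->6, 18->7, 21->8, 23->9
Step 2: Rank sum for X: R1 = 1 + 2 + 4.5 + 7 + 9 = 23.5.
Step 3: U_X = R1 - n1(n1+1)/2 = 23.5 - 5*6/2 = 23.5 - 15 = 8.5.
       U_Y = n1*n2 - U_X = 20 - 8.5 = 11.5.
Step 4: Ties are present, so use the tie-corrected normal approximation (with continuity correction) for the p-value.
Step 5: p-value = 0.805701; compare to alpha = 0.1. fail to reject H0.

U_X = 8.5, p = 0.805701, fail to reject H0 at alpha = 0.1.


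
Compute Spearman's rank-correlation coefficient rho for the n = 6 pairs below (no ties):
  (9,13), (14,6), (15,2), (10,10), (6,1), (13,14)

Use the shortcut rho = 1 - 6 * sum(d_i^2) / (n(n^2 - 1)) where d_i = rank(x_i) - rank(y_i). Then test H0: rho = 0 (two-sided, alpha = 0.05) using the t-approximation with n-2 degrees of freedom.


Step 1: Rank x and y separately (midranks; no ties here).
rank(x): 9->2, 14->5, 15->6, 10->3, 6->1, 13->4
rank(y): 13->5, 6->3, 2->2, 10->4, 1->1, 14->6
Step 2: d_i = R_x(i) - R_y(i); compute d_i^2.
  (2-5)^2=9, (5-3)^2=4, (6-2)^2=16, (3-4)^2=1, (1-1)^2=0, (4-6)^2=4
sum(d^2) = 34.
Step 3: rho = 1 - 6*34 / (6*(6^2 - 1)) = 1 - 204/210 = 0.028571.
Step 4: Under H0, t = rho * sqrt((n-2)/(1-rho^2)) = 0.0572 ~ t(4).
Step 5: Two-sided p-value from the t-distribution with 4 df = 0.957155.
Step 6: alpha = 0.05. fail to reject H0.

rho = 0.0286, p = 0.957155, fail to reject H0 at alpha = 0.05.


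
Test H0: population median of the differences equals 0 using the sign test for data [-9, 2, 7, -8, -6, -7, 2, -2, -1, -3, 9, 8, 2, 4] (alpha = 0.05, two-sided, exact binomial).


Step 1: Discard zero differences. Original n = 14; n_eff = number of nonzero differences = 14.
Nonzero differences (with sign): -9, +2, +7, -8, -6, -7, +2, -2, -1, -3, +9, +8, +2, +4
Step 2: Count signs: positive = 7, negative = 7.
Step 3: Under H0: P(positive) = 0.5, so the number of positives S ~ Bin(14, 0.5).
Step 4: Two-sided exact p-value = sum of Bin(14,0.5) probabilities at or below the observed probability = 1.000000.
Step 5: alpha = 0.05. fail to reject H0.

n_eff = 14, pos = 7, neg = 7, p = 1.000000, fail to reject H0.


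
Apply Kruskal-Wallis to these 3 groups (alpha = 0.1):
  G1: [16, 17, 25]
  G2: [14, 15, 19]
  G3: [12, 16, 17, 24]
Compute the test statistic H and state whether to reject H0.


Step 1: Combine all N = 10 observations and assign midranks.
sorted (value, group, rank): (12,G3,1), (14,G2,2), (15,G2,3), (16,G1,4.5), (16,G3,4.5), (17,G1,6.5), (17,G3,6.5), (19,G2,8), (24,G3,9), (25,G1,10)
Step 2: Sum ranks within each group.
R_1 = 21 (n_1 = 3)
R_2 = 13 (n_2 = 3)
R_3 = 21 (n_3 = 4)
Step 3: H = 12/(N(N+1)) * sum(R_i^2/n_i) - 3(N+1)
     = 12/(10*11) * (21^2/3 + 13^2/3 + 21^2/4) - 3*11
     = 0.109091 * 313.583 - 33
     = 1.209091.
Step 4: Ties present; correction factor C = 1 - 12/(10^3 - 10) = 0.987879. Corrected H = 1.209091 / 0.987879 = 1.223926.
Step 5: Under H0, H ~ chi^2(2); p-value = 0.542285.
Step 6: alpha = 0.1. fail to reject H0.

H = 1.2239, df = 2, p = 0.542285, fail to reject H0.


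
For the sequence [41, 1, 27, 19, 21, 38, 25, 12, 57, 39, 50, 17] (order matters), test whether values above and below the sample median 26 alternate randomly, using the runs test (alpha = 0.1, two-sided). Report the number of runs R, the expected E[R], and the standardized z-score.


Step 1: Compute median = 26; label A = above, B = below.
Labels in order: ABABBABBAAAB  (n_A = 6, n_B = 6)
Step 2: Count runs R = 8.
Step 3: Under H0 (random ordering), E[R] = 2*n_A*n_B/(n_A+n_B) + 1 = 2*6*6/12 + 1 = 7.0000.
        Var[R] = 2*n_A*n_B*(2*n_A*n_B - n_A - n_B) / ((n_A+n_B)^2 * (n_A+n_B-1)) = 4320/1584 = 2.7273.
        SD[R] = 1.6514.
Step 4: Continuity-corrected z = (R - 0.5 - E[R]) / SD[R] = (8 - 0.5 - 7.0000) / 1.6514 = 0.3028.
Step 5: Two-sided p-value via normal approximation = 2*(1 - Phi(|z|)) = 0.762069.
Step 6: alpha = 0.1. fail to reject H0.

R = 8, z = 0.3028, p = 0.762069, fail to reject H0.


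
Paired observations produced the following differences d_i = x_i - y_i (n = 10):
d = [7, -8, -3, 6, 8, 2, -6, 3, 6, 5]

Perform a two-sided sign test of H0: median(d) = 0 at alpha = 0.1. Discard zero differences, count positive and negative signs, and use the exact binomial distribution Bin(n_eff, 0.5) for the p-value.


Step 1: Discard zero differences. Original n = 10; n_eff = number of nonzero differences = 10.
Nonzero differences (with sign): +7, -8, -3, +6, +8, +2, -6, +3, +6, +5
Step 2: Count signs: positive = 7, negative = 3.
Step 3: Under H0: P(positive) = 0.5, so the number of positives S ~ Bin(10, 0.5).
Step 4: Two-sided exact p-value = sum of Bin(10,0.5) probabilities at or below the observed probability = 0.343750.
Step 5: alpha = 0.1. fail to reject H0.

n_eff = 10, pos = 7, neg = 3, p = 0.343750, fail to reject H0.


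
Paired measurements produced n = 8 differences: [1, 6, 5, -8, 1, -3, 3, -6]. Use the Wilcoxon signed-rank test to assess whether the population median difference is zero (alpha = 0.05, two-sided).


Step 1: Drop any zero differences (none here) and take |d_i|.
|d| = [1, 6, 5, 8, 1, 3, 3, 6]
Step 2: Midrank |d_i| (ties get averaged ranks).
ranks: |1|->1.5, |6|->6.5, |5|->5, |8|->8, |1|->1.5, |3|->3.5, |3|->3.5, |6|->6.5
Step 3: Attach original signs; sum ranks with positive sign and with negative sign.
W+ = 1.5 + 6.5 + 5 + 1.5 + 3.5 = 18
W- = 8 + 3.5 + 6.5 = 18
(Check: W+ + W- = 36 should equal n(n+1)/2 = 36.)
Step 4: Test statistic W = min(W+, W-) = 18.
Step 5: Ties in |d|, so use the tie-corrected normal approximation.
        E[W] = n(n+1)/4 = 8*9/4 = 18.
        Tie groups: |d|=1 (t=2), |d|=3 (t=2), |d|=6 (t=2); sum(t^3 - t) = 18.
        Var[W] = n(n+1)(2n+1)/24 - sum(t^3-t)/48 = 1224/24 - 18/48 = 50.625.
        z = (W - E[W]) / sqrt(Var[W]) = (18 - 18) / 7.1151 = 0.0000.
        Two-sided p = 2*Phi(z) = 1.000000.
Step 6: alpha = 0.05. fail to reject H0.

W+ = 18, W- = 18, W = min = 18, p = 1.000000, fail to reject H0.


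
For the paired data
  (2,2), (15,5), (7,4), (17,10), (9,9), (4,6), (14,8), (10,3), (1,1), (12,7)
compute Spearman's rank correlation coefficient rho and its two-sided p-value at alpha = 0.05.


Step 1: Rank x and y separately (midranks; no ties here).
rank(x): 2->2, 15->9, 7->4, 17->10, 9->5, 4->3, 14->8, 10->6, 1->1, 12->7
rank(y): 2->2, 5->5, 4->4, 10->10, 9->9, 6->6, 8->8, 3->3, 1->1, 7->7
Step 2: d_i = R_x(i) - R_y(i); compute d_i^2.
  (2-2)^2=0, (9-5)^2=16, (4-4)^2=0, (10-10)^2=0, (5-9)^2=16, (3-6)^2=9, (8-8)^2=0, (6-3)^2=9, (1-1)^2=0, (7-7)^2=0
sum(d^2) = 50.
Step 3: rho = 1 - 6*50 / (10*(10^2 - 1)) = 1 - 300/990 = 0.696970.
Step 4: Under H0, t = rho * sqrt((n-2)/(1-rho^2)) = 2.7490 ~ t(8).
Step 5: Two-sided p-value from the t-distribution with 8 df = 0.025097.
Step 6: alpha = 0.05. reject H0.

rho = 0.6970, p = 0.025097, reject H0 at alpha = 0.05.


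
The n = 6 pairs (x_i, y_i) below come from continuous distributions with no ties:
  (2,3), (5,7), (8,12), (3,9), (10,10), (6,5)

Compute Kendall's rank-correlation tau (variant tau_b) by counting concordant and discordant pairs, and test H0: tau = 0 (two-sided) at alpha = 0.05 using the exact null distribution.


Step 1: Enumerate the 15 unordered pairs (i,j) with i<j and classify each by sign(x_j-x_i) * sign(y_j-y_i).
  (1,2):dx=+3,dy=+4->C; (1,3):dx=+6,dy=+9->C; (1,4):dx=+1,dy=+6->C; (1,5):dx=+8,dy=+7->C
  (1,6):dx=+4,dy=+2->C; (2,3):dx=+3,dy=+5->C; (2,4):dx=-2,dy=+2->D; (2,5):dx=+5,dy=+3->C
  (2,6):dx=+1,dy=-2->D; (3,4):dx=-5,dy=-3->C; (3,5):dx=+2,dy=-2->D; (3,6):dx=-2,dy=-7->C
  (4,5):dx=+7,dy=+1->C; (4,6):dx=+3,dy=-4->D; (5,6):dx=-4,dy=-5->C
Step 2: C = 11, D = 4, total pairs = 15.
Step 3: tau = (C - D)/(n(n-1)/2) = (11 - 4)/15 = 0.466667.
Step 4: Exact two-sided p-value (enumerate n! = 720 permutations of y under H0): p = 0.272222.
Step 5: alpha = 0.05. fail to reject H0.

tau_b = 0.4667 (C=11, D=4), p = 0.272222, fail to reject H0.


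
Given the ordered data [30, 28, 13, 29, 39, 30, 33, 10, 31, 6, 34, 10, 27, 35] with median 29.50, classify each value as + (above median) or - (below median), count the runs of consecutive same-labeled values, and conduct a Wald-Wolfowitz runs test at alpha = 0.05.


Step 1: Compute median = 29.50; label A = above, B = below.
Labels in order: ABBBAAABABABBA  (n_A = 7, n_B = 7)
Step 2: Count runs R = 9.
Step 3: Under H0 (random ordering), E[R] = 2*n_A*n_B/(n_A+n_B) + 1 = 2*7*7/14 + 1 = 8.0000.
        Var[R] = 2*n_A*n_B*(2*n_A*n_B - n_A - n_B) / ((n_A+n_B)^2 * (n_A+n_B-1)) = 8232/2548 = 3.2308.
        SD[R] = 1.7974.
Step 4: Continuity-corrected z = (R - 0.5 - E[R]) / SD[R] = (9 - 0.5 - 8.0000) / 1.7974 = 0.2782.
Step 5: Two-sided p-value via normal approximation = 2*(1 - Phi(|z|)) = 0.780879.
Step 6: alpha = 0.05. fail to reject H0.

R = 9, z = 0.2782, p = 0.780879, fail to reject H0.


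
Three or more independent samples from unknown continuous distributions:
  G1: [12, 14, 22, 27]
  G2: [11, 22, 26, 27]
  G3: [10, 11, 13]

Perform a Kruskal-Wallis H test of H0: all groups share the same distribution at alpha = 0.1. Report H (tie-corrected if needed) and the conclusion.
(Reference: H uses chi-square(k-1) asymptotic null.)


Step 1: Combine all N = 11 observations and assign midranks.
sorted (value, group, rank): (10,G3,1), (11,G2,2.5), (11,G3,2.5), (12,G1,4), (13,G3,5), (14,G1,6), (22,G1,7.5), (22,G2,7.5), (26,G2,9), (27,G1,10.5), (27,G2,10.5)
Step 2: Sum ranks within each group.
R_1 = 28 (n_1 = 4)
R_2 = 29.5 (n_2 = 4)
R_3 = 8.5 (n_3 = 3)
Step 3: H = 12/(N(N+1)) * sum(R_i^2/n_i) - 3(N+1)
     = 12/(11*12) * (28^2/4 + 29.5^2/4 + 8.5^2/3) - 3*12
     = 0.090909 * 437.646 - 36
     = 3.785985.
Step 4: Ties present; correction factor C = 1 - 18/(11^3 - 11) = 0.986364. Corrected H = 3.785985 / 0.986364 = 3.838326.
Step 5: Under H0, H ~ chi^2(2); p-value = 0.146730.
Step 6: alpha = 0.1. fail to reject H0.

H = 3.8383, df = 2, p = 0.146730, fail to reject H0.


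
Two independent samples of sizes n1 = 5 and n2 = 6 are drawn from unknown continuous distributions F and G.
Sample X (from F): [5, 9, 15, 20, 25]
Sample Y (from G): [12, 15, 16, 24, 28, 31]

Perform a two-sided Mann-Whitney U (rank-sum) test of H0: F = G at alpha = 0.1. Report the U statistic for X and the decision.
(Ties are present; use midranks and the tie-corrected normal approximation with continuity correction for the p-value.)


Step 1: Combine and sort all 11 observations; assign midranks.
sorted (value, group): (5,X), (9,X), (12,Y), (15,X), (15,Y), (16,Y), (20,X), (24,Y), (25,X), (28,Y), (31,Y)
ranks: 5->1, 9->2, 12->3, 15->4.5, 15->4.5, 16->6, 20->7, 24->8, 25->9, 28->10, 31->11
Step 2: Rank sum for X: R1 = 1 + 2 + 4.5 + 7 + 9 = 23.5.
Step 3: U_X = R1 - n1(n1+1)/2 = 23.5 - 5*6/2 = 23.5 - 15 = 8.5.
       U_Y = n1*n2 - U_X = 30 - 8.5 = 21.5.
Step 4: Ties are present, so use the tie-corrected normal approximation (with continuity correction) for the p-value.
Step 5: p-value = 0.272229; compare to alpha = 0.1. fail to reject H0.

U_X = 8.5, p = 0.272229, fail to reject H0 at alpha = 0.1.


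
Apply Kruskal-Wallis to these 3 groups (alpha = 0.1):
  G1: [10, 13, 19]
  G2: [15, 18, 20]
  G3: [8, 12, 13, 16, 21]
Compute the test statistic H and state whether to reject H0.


Step 1: Combine all N = 11 observations and assign midranks.
sorted (value, group, rank): (8,G3,1), (10,G1,2), (12,G3,3), (13,G1,4.5), (13,G3,4.5), (15,G2,6), (16,G3,7), (18,G2,8), (19,G1,9), (20,G2,10), (21,G3,11)
Step 2: Sum ranks within each group.
R_1 = 15.5 (n_1 = 3)
R_2 = 24 (n_2 = 3)
R_3 = 26.5 (n_3 = 5)
Step 3: H = 12/(N(N+1)) * sum(R_i^2/n_i) - 3(N+1)
     = 12/(11*12) * (15.5^2/3 + 24^2/3 + 26.5^2/5) - 3*12
     = 0.090909 * 412.533 - 36
     = 1.503030.
Step 4: Ties present; correction factor C = 1 - 6/(11^3 - 11) = 0.995455. Corrected H = 1.503030 / 0.995455 = 1.509893.
Step 5: Under H0, H ~ chi^2(2); p-value = 0.470036.
Step 6: alpha = 0.1. fail to reject H0.

H = 1.5099, df = 2, p = 0.470036, fail to reject H0.


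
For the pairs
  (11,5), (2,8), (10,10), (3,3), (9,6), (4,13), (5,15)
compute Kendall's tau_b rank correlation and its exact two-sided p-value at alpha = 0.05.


Step 1: Enumerate the 21 unordered pairs (i,j) with i<j and classify each by sign(x_j-x_i) * sign(y_j-y_i).
  (1,2):dx=-9,dy=+3->D; (1,3):dx=-1,dy=+5->D; (1,4):dx=-8,dy=-2->C; (1,5):dx=-2,dy=+1->D
  (1,6):dx=-7,dy=+8->D; (1,7):dx=-6,dy=+10->D; (2,3):dx=+8,dy=+2->C; (2,4):dx=+1,dy=-5->D
  (2,5):dx=+7,dy=-2->D; (2,6):dx=+2,dy=+5->C; (2,7):dx=+3,dy=+7->C; (3,4):dx=-7,dy=-7->C
  (3,5):dx=-1,dy=-4->C; (3,6):dx=-6,dy=+3->D; (3,7):dx=-5,dy=+5->D; (4,5):dx=+6,dy=+3->C
  (4,6):dx=+1,dy=+10->C; (4,7):dx=+2,dy=+12->C; (5,6):dx=-5,dy=+7->D; (5,7):dx=-4,dy=+9->D
  (6,7):dx=+1,dy=+2->C
Step 2: C = 10, D = 11, total pairs = 21.
Step 3: tau = (C - D)/(n(n-1)/2) = (10 - 11)/21 = -0.047619.
Step 4: Exact two-sided p-value (enumerate n! = 5040 permutations of y under H0): p = 1.000000.
Step 5: alpha = 0.05. fail to reject H0.

tau_b = -0.0476 (C=10, D=11), p = 1.000000, fail to reject H0.


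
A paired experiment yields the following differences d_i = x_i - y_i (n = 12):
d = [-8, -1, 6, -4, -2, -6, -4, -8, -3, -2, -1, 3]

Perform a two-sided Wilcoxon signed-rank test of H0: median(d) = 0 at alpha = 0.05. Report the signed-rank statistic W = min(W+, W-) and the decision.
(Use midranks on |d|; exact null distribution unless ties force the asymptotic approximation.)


Step 1: Drop any zero differences (none here) and take |d_i|.
|d| = [8, 1, 6, 4, 2, 6, 4, 8, 3, 2, 1, 3]
Step 2: Midrank |d_i| (ties get averaged ranks).
ranks: |8|->11.5, |1|->1.5, |6|->9.5, |4|->7.5, |2|->3.5, |6|->9.5, |4|->7.5, |8|->11.5, |3|->5.5, |2|->3.5, |1|->1.5, |3|->5.5
Step 3: Attach original signs; sum ranks with positive sign and with negative sign.
W+ = 9.5 + 5.5 = 15
W- = 11.5 + 1.5 + 7.5 + 3.5 + 9.5 + 7.5 + 11.5 + 5.5 + 3.5 + 1.5 = 63
(Check: W+ + W- = 78 should equal n(n+1)/2 = 78.)
Step 4: Test statistic W = min(W+, W-) = 15.
Step 5: Ties in |d|, so use the tie-corrected normal approximation.
        E[W] = n(n+1)/4 = 12*13/4 = 39.
        Tie groups: |d|=1 (t=2), |d|=2 (t=2), |d|=3 (t=2), |d|=4 (t=2), |d|=6 (t=2), |d|=8 (t=2); sum(t^3 - t) = 36.
        Var[W] = n(n+1)(2n+1)/24 - sum(t^3-t)/48 = 3900/24 - 36/48 = 161.75.
        z = (W - E[W]) / sqrt(Var[W]) = (15 - 39) / 12.7181 = -1.8871.
        Two-sided p = 2*Phi(z) = 0.059150.
Step 6: alpha = 0.05. fail to reject H0.

W+ = 15, W- = 63, W = min = 15, p = 0.059150, fail to reject H0.


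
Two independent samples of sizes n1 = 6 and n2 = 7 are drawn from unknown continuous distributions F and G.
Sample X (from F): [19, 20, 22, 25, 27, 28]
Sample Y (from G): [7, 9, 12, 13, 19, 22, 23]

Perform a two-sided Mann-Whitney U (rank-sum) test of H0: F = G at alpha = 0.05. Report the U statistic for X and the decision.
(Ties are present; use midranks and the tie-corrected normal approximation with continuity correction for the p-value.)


Step 1: Combine and sort all 13 observations; assign midranks.
sorted (value, group): (7,Y), (9,Y), (12,Y), (13,Y), (19,X), (19,Y), (20,X), (22,X), (22,Y), (23,Y), (25,X), (27,X), (28,X)
ranks: 7->1, 9->2, 12->3, 13->4, 19->5.5, 19->5.5, 20->7, 22->8.5, 22->8.5, 23->10, 25->11, 27->12, 28->13
Step 2: Rank sum for X: R1 = 5.5 + 7 + 8.5 + 11 + 12 + 13 = 57.
Step 3: U_X = R1 - n1(n1+1)/2 = 57 - 6*7/2 = 57 - 21 = 36.
       U_Y = n1*n2 - U_X = 42 - 36 = 6.
Step 4: Ties are present, so use the tie-corrected normal approximation (with continuity correction) for the p-value.
Step 5: p-value = 0.037788; compare to alpha = 0.05. reject H0.

U_X = 36, p = 0.037788, reject H0 at alpha = 0.05.


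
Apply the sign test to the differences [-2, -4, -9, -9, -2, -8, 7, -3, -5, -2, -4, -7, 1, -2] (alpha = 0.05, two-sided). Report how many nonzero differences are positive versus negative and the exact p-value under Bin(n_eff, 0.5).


Step 1: Discard zero differences. Original n = 14; n_eff = number of nonzero differences = 14.
Nonzero differences (with sign): -2, -4, -9, -9, -2, -8, +7, -3, -5, -2, -4, -7, +1, -2
Step 2: Count signs: positive = 2, negative = 12.
Step 3: Under H0: P(positive) = 0.5, so the number of positives S ~ Bin(14, 0.5).
Step 4: Two-sided exact p-value = sum of Bin(14,0.5) probabilities at or below the observed probability = 0.012939.
Step 5: alpha = 0.05. reject H0.

n_eff = 14, pos = 2, neg = 12, p = 0.012939, reject H0.


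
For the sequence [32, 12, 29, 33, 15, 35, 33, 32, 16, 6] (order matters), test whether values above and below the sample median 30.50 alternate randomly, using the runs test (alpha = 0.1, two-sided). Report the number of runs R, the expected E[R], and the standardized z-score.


Step 1: Compute median = 30.50; label A = above, B = below.
Labels in order: ABBABAAABB  (n_A = 5, n_B = 5)
Step 2: Count runs R = 6.
Step 3: Under H0 (random ordering), E[R] = 2*n_A*n_B/(n_A+n_B) + 1 = 2*5*5/10 + 1 = 6.0000.
        Var[R] = 2*n_A*n_B*(2*n_A*n_B - n_A - n_B) / ((n_A+n_B)^2 * (n_A+n_B-1)) = 2000/900 = 2.2222.
        SD[R] = 1.4907.
Step 4: R = E[R], so z = 0 with no continuity correction.
Step 5: Two-sided p-value via normal approximation = 2*(1 - Phi(|z|)) = 1.000000.
Step 6: alpha = 0.1. fail to reject H0.

R = 6, z = 0.0000, p = 1.000000, fail to reject H0.


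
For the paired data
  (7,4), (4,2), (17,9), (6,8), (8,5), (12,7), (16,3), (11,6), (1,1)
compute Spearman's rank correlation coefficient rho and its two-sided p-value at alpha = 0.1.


Step 1: Rank x and y separately (midranks; no ties here).
rank(x): 7->4, 4->2, 17->9, 6->3, 8->5, 12->7, 16->8, 11->6, 1->1
rank(y): 4->4, 2->2, 9->9, 8->8, 5->5, 7->7, 3->3, 6->6, 1->1
Step 2: d_i = R_x(i) - R_y(i); compute d_i^2.
  (4-4)^2=0, (2-2)^2=0, (9-9)^2=0, (3-8)^2=25, (5-5)^2=0, (7-7)^2=0, (8-3)^2=25, (6-6)^2=0, (1-1)^2=0
sum(d^2) = 50.
Step 3: rho = 1 - 6*50 / (9*(9^2 - 1)) = 1 - 300/720 = 0.583333.
Step 4: Under H0, t = rho * sqrt((n-2)/(1-rho^2)) = 1.9001 ~ t(7).
Step 5: Two-sided p-value from the t-distribution with 7 df = 0.099186.
Step 6: alpha = 0.1. reject H0.

rho = 0.5833, p = 0.099186, reject H0 at alpha = 0.1.


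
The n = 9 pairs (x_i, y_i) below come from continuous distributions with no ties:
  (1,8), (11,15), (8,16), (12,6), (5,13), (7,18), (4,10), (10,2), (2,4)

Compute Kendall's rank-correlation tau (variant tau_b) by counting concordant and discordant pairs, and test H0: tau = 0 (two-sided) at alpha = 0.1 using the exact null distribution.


Step 1: Enumerate the 36 unordered pairs (i,j) with i<j and classify each by sign(x_j-x_i) * sign(y_j-y_i).
  (1,2):dx=+10,dy=+7->C; (1,3):dx=+7,dy=+8->C; (1,4):dx=+11,dy=-2->D; (1,5):dx=+4,dy=+5->C
  (1,6):dx=+6,dy=+10->C; (1,7):dx=+3,dy=+2->C; (1,8):dx=+9,dy=-6->D; (1,9):dx=+1,dy=-4->D
  (2,3):dx=-3,dy=+1->D; (2,4):dx=+1,dy=-9->D; (2,5):dx=-6,dy=-2->C; (2,6):dx=-4,dy=+3->D
  (2,7):dx=-7,dy=-5->C; (2,8):dx=-1,dy=-13->C; (2,9):dx=-9,dy=-11->C; (3,4):dx=+4,dy=-10->D
  (3,5):dx=-3,dy=-3->C; (3,6):dx=-1,dy=+2->D; (3,7):dx=-4,dy=-6->C; (3,8):dx=+2,dy=-14->D
  (3,9):dx=-6,dy=-12->C; (4,5):dx=-7,dy=+7->D; (4,6):dx=-5,dy=+12->D; (4,7):dx=-8,dy=+4->D
  (4,8):dx=-2,dy=-4->C; (4,9):dx=-10,dy=-2->C; (5,6):dx=+2,dy=+5->C; (5,7):dx=-1,dy=-3->C
  (5,8):dx=+5,dy=-11->D; (5,9):dx=-3,dy=-9->C; (6,7):dx=-3,dy=-8->C; (6,8):dx=+3,dy=-16->D
  (6,9):dx=-5,dy=-14->C; (7,8):dx=+6,dy=-8->D; (7,9):dx=-2,dy=-6->C; (8,9):dx=-8,dy=+2->D
Step 2: C = 20, D = 16, total pairs = 36.
Step 3: tau = (C - D)/(n(n-1)/2) = (20 - 16)/36 = 0.111111.
Step 4: Exact two-sided p-value (enumerate n! = 362880 permutations of y under H0): p = 0.761414.
Step 5: alpha = 0.1. fail to reject H0.

tau_b = 0.1111 (C=20, D=16), p = 0.761414, fail to reject H0.


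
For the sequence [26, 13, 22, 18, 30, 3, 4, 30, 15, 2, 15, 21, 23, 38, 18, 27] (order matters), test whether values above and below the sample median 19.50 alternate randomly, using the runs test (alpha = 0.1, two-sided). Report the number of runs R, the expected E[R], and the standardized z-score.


Step 1: Compute median = 19.50; label A = above, B = below.
Labels in order: ABABABBABBBAAABA  (n_A = 8, n_B = 8)
Step 2: Count runs R = 11.
Step 3: Under H0 (random ordering), E[R] = 2*n_A*n_B/(n_A+n_B) + 1 = 2*8*8/16 + 1 = 9.0000.
        Var[R] = 2*n_A*n_B*(2*n_A*n_B - n_A - n_B) / ((n_A+n_B)^2 * (n_A+n_B-1)) = 14336/3840 = 3.7333.
        SD[R] = 1.9322.
Step 4: Continuity-corrected z = (R - 0.5 - E[R]) / SD[R] = (11 - 0.5 - 9.0000) / 1.9322 = 0.7763.
Step 5: Two-sided p-value via normal approximation = 2*(1 - Phi(|z|)) = 0.437558.
Step 6: alpha = 0.1. fail to reject H0.

R = 11, z = 0.7763, p = 0.437558, fail to reject H0.


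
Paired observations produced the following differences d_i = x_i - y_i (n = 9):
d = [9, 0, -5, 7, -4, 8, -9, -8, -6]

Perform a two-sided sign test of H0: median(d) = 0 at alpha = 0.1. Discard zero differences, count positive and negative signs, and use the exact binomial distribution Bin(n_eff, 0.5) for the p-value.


Step 1: Discard zero differences. Original n = 9; n_eff = number of nonzero differences = 8.
Nonzero differences (with sign): +9, -5, +7, -4, +8, -9, -8, -6
Step 2: Count signs: positive = 3, negative = 5.
Step 3: Under H0: P(positive) = 0.5, so the number of positives S ~ Bin(8, 0.5).
Step 4: Two-sided exact p-value = sum of Bin(8,0.5) probabilities at or below the observed probability = 0.726562.
Step 5: alpha = 0.1. fail to reject H0.

n_eff = 8, pos = 3, neg = 5, p = 0.726562, fail to reject H0.


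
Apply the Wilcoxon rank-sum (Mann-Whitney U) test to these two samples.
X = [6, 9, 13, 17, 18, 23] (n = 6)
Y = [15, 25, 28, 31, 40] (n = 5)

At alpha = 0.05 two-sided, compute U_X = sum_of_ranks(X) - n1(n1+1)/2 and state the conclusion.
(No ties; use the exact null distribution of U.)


Step 1: Combine and sort all 11 observations; assign midranks.
sorted (value, group): (6,X), (9,X), (13,X), (15,Y), (17,X), (18,X), (23,X), (25,Y), (28,Y), (31,Y), (40,Y)
ranks: 6->1, 9->2, 13->3, 15->4, 17->5, 18->6, 23->7, 25->8, 28->9, 31->10, 40->11
Step 2: Rank sum for X: R1 = 1 + 2 + 3 + 5 + 6 + 7 = 24.
Step 3: U_X = R1 - n1(n1+1)/2 = 24 - 6*7/2 = 24 - 21 = 3.
       U_Y = n1*n2 - U_X = 30 - 3 = 27.
Step 4: No ties, so the exact null distribution of U (based on enumerating the C(11,6) = 462 equally likely rank assignments) gives the two-sided p-value.
Step 5: p-value = 0.030303; compare to alpha = 0.05. reject H0.

U_X = 3, p = 0.030303, reject H0 at alpha = 0.05.


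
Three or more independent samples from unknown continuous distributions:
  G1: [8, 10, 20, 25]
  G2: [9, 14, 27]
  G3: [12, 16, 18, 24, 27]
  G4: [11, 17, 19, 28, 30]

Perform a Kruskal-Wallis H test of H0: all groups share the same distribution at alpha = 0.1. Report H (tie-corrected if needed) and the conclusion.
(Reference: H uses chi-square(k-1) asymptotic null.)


Step 1: Combine all N = 17 observations and assign midranks.
sorted (value, group, rank): (8,G1,1), (9,G2,2), (10,G1,3), (11,G4,4), (12,G3,5), (14,G2,6), (16,G3,7), (17,G4,8), (18,G3,9), (19,G4,10), (20,G1,11), (24,G3,12), (25,G1,13), (27,G2,14.5), (27,G3,14.5), (28,G4,16), (30,G4,17)
Step 2: Sum ranks within each group.
R_1 = 28 (n_1 = 4)
R_2 = 22.5 (n_2 = 3)
R_3 = 47.5 (n_3 = 5)
R_4 = 55 (n_4 = 5)
Step 3: H = 12/(N(N+1)) * sum(R_i^2/n_i) - 3(N+1)
     = 12/(17*18) * (28^2/4 + 22.5^2/3 + 47.5^2/5 + 55^2/5) - 3*18
     = 0.039216 * 1421 - 54
     = 1.725490.
Step 4: Ties present; correction factor C = 1 - 6/(17^3 - 17) = 0.998775. Corrected H = 1.725490 / 0.998775 = 1.727607.
Step 5: Under H0, H ~ chi^2(3); p-value = 0.630814.
Step 6: alpha = 0.1. fail to reject H0.

H = 1.7276, df = 3, p = 0.630814, fail to reject H0.


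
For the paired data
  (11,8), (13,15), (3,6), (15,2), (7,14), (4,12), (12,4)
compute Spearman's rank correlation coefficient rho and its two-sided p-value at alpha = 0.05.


Step 1: Rank x and y separately (midranks; no ties here).
rank(x): 11->4, 13->6, 3->1, 15->7, 7->3, 4->2, 12->5
rank(y): 8->4, 15->7, 6->3, 2->1, 14->6, 12->5, 4->2
Step 2: d_i = R_x(i) - R_y(i); compute d_i^2.
  (4-4)^2=0, (6-7)^2=1, (1-3)^2=4, (7-1)^2=36, (3-6)^2=9, (2-5)^2=9, (5-2)^2=9
sum(d^2) = 68.
Step 3: rho = 1 - 6*68 / (7*(7^2 - 1)) = 1 - 408/336 = -0.214286.
Step 4: Under H0, t = rho * sqrt((n-2)/(1-rho^2)) = -0.4906 ~ t(5).
Step 5: Two-sided p-value from the t-distribution with 5 df = 0.644512.
Step 6: alpha = 0.05. fail to reject H0.

rho = -0.2143, p = 0.644512, fail to reject H0 at alpha = 0.05.


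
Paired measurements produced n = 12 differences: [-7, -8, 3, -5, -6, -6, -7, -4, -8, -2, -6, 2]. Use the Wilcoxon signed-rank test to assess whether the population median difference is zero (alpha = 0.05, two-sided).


Step 1: Drop any zero differences (none here) and take |d_i|.
|d| = [7, 8, 3, 5, 6, 6, 7, 4, 8, 2, 6, 2]
Step 2: Midrank |d_i| (ties get averaged ranks).
ranks: |7|->9.5, |8|->11.5, |3|->3, |5|->5, |6|->7, |6|->7, |7|->9.5, |4|->4, |8|->11.5, |2|->1.5, |6|->7, |2|->1.5
Step 3: Attach original signs; sum ranks with positive sign and with negative sign.
W+ = 3 + 1.5 = 4.5
W- = 9.5 + 11.5 + 5 + 7 + 7 + 9.5 + 4 + 11.5 + 1.5 + 7 = 73.5
(Check: W+ + W- = 78 should equal n(n+1)/2 = 78.)
Step 4: Test statistic W = min(W+, W-) = 4.5.
Step 5: Ties in |d|, so use the tie-corrected normal approximation.
        E[W] = n(n+1)/4 = 12*13/4 = 39.
        Tie groups: |d|=2 (t=2), |d|=6 (t=3), |d|=7 (t=2), |d|=8 (t=2); sum(t^3 - t) = 42.
        Var[W] = n(n+1)(2n+1)/24 - sum(t^3-t)/48 = 3900/24 - 42/48 = 161.625.
        z = (W - E[W]) / sqrt(Var[W]) = (4.5 - 39) / 12.7132 = -2.7137.
        Two-sided p = 2*Phi(z) = 0.006653.
Step 6: alpha = 0.05. reject H0.

W+ = 4.5, W- = 73.5, W = min = 4.5, p = 0.006653, reject H0.


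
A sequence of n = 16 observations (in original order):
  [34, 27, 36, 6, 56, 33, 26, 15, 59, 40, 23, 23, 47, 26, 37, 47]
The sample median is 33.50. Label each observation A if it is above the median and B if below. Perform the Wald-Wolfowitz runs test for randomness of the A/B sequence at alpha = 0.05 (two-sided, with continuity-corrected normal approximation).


Step 1: Compute median = 33.50; label A = above, B = below.
Labels in order: ABABABBBAABBABAA  (n_A = 8, n_B = 8)
Step 2: Count runs R = 11.
Step 3: Under H0 (random ordering), E[R] = 2*n_A*n_B/(n_A+n_B) + 1 = 2*8*8/16 + 1 = 9.0000.
        Var[R] = 2*n_A*n_B*(2*n_A*n_B - n_A - n_B) / ((n_A+n_B)^2 * (n_A+n_B-1)) = 14336/3840 = 3.7333.
        SD[R] = 1.9322.
Step 4: Continuity-corrected z = (R - 0.5 - E[R]) / SD[R] = (11 - 0.5 - 9.0000) / 1.9322 = 0.7763.
Step 5: Two-sided p-value via normal approximation = 2*(1 - Phi(|z|)) = 0.437558.
Step 6: alpha = 0.05. fail to reject H0.

R = 11, z = 0.7763, p = 0.437558, fail to reject H0.


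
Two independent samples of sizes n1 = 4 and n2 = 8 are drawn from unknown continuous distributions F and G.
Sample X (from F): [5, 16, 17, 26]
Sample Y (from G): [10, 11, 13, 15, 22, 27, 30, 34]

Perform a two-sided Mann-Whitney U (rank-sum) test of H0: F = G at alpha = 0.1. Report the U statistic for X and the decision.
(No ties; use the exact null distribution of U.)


Step 1: Combine and sort all 12 observations; assign midranks.
sorted (value, group): (5,X), (10,Y), (11,Y), (13,Y), (15,Y), (16,X), (17,X), (22,Y), (26,X), (27,Y), (30,Y), (34,Y)
ranks: 5->1, 10->2, 11->3, 13->4, 15->5, 16->6, 17->7, 22->8, 26->9, 27->10, 30->11, 34->12
Step 2: Rank sum for X: R1 = 1 + 6 + 7 + 9 = 23.
Step 3: U_X = R1 - n1(n1+1)/2 = 23 - 4*5/2 = 23 - 10 = 13.
       U_Y = n1*n2 - U_X = 32 - 13 = 19.
Step 4: No ties, so the exact null distribution of U (based on enumerating the C(12,4) = 495 equally likely rank assignments) gives the two-sided p-value.
Step 5: p-value = 0.682828; compare to alpha = 0.1. fail to reject H0.

U_X = 13, p = 0.682828, fail to reject H0 at alpha = 0.1.


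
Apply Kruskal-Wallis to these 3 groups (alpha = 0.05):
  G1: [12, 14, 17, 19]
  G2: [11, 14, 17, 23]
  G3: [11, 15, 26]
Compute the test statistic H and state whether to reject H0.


Step 1: Combine all N = 11 observations and assign midranks.
sorted (value, group, rank): (11,G2,1.5), (11,G3,1.5), (12,G1,3), (14,G1,4.5), (14,G2,4.5), (15,G3,6), (17,G1,7.5), (17,G2,7.5), (19,G1,9), (23,G2,10), (26,G3,11)
Step 2: Sum ranks within each group.
R_1 = 24 (n_1 = 4)
R_2 = 23.5 (n_2 = 4)
R_3 = 18.5 (n_3 = 3)
Step 3: H = 12/(N(N+1)) * sum(R_i^2/n_i) - 3(N+1)
     = 12/(11*12) * (24^2/4 + 23.5^2/4 + 18.5^2/3) - 3*12
     = 0.090909 * 396.146 - 36
     = 0.013258.
Step 4: Ties present; correction factor C = 1 - 18/(11^3 - 11) = 0.986364. Corrected H = 0.013258 / 0.986364 = 0.013441.
Step 5: Under H0, H ~ chi^2(2); p-value = 0.993302.
Step 6: alpha = 0.05. fail to reject H0.

H = 0.0134, df = 2, p = 0.993302, fail to reject H0.
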